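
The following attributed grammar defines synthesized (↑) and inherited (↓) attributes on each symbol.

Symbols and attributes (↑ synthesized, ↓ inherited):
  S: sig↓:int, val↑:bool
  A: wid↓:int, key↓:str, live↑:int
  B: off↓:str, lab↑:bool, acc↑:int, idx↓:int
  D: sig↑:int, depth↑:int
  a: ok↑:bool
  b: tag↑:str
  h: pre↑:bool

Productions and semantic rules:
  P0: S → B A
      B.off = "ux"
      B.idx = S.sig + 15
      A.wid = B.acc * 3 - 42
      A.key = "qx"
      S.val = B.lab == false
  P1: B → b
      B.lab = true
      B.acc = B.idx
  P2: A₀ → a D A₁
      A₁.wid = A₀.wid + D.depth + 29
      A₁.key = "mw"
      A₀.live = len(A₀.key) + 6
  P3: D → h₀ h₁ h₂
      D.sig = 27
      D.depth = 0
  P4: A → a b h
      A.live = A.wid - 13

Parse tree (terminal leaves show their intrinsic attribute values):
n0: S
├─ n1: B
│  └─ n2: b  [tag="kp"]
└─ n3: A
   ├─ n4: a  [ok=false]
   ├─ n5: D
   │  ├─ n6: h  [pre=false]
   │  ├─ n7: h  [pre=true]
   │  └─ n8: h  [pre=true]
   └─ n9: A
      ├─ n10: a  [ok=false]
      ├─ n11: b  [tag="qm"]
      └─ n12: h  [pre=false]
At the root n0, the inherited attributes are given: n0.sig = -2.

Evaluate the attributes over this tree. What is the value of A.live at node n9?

13

1. n0.sig = -2  [given at root]
2. n1.off = "ux"  ["ux"]
3. n1.idx = 13  [S.sig + 15]
4. n2.tag = "kp"  [terminal]
5. n1.lab = true  [true]
6. n1.acc = 13  [B.idx]
7. n3.wid = -3  [B.acc * 3 - 42]
8. n3.key = "qx"  ["qx"]
9. n4.ok = false  [terminal]
10. n6.pre = false  [terminal]
11. n7.pre = true  [terminal]
12. n8.pre = true  [terminal]
13. n5.sig = 27  [27]
14. n5.depth = 0  [0]
15. n9.wid = 26  [A₀.wid + D.depth + 29]
16. n9.key = "mw"  ["mw"]
17. n10.ok = false  [terminal]
18. n11.tag = "qm"  [terminal]
19. n12.pre = false  [terminal]
20. n9.live = 13  [A.wid - 13]
21. n3.live = 8  [len(A₀.key) + 6]
22. n0.val = false  [B.lab == false]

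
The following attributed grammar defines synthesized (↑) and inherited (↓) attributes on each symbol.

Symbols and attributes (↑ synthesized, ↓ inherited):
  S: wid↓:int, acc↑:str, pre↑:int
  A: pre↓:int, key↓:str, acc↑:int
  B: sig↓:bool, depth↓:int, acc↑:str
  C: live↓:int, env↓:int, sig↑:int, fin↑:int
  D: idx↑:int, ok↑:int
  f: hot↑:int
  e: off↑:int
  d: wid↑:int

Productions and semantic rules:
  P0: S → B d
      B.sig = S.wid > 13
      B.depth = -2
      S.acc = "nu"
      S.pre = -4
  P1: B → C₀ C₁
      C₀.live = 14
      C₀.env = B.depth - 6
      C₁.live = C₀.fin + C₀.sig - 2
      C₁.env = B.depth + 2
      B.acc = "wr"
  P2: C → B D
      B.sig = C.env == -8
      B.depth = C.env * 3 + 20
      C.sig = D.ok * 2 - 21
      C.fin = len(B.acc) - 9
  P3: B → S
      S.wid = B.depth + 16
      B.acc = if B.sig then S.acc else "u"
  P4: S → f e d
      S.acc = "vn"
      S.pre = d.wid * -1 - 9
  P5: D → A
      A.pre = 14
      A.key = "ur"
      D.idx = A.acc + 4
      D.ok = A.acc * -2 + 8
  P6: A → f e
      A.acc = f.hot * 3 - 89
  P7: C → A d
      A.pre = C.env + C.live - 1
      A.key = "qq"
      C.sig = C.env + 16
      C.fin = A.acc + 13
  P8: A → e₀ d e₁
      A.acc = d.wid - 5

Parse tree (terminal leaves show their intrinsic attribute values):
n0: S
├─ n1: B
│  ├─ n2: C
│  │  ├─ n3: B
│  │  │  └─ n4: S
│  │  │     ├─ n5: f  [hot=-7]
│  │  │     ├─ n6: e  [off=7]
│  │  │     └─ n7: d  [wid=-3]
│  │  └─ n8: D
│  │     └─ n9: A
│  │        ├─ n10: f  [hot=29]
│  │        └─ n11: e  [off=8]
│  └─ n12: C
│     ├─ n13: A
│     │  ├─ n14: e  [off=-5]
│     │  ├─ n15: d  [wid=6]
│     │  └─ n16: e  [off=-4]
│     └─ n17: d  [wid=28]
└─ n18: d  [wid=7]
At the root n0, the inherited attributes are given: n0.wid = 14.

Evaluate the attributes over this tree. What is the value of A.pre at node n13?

-7

1. n0.wid = 14  [given at root]
2. n1.sig = true  [S.wid > 13]
3. n1.depth = -2  [-2]
4. n2.live = 14  [14]
5. n2.env = -8  [B.depth - 6]
6. n3.sig = true  [C.env == -8]
7. n3.depth = -4  [C.env * 3 + 20]
8. n4.wid = 12  [B.depth + 16]
9. n5.hot = -7  [terminal]
10. n6.off = 7  [terminal]
11. n7.wid = -3  [terminal]
12. n4.acc = "vn"  ["vn"]
13. n4.pre = -6  [d.wid * -1 - 9]
14. n3.acc = "vn"  [if B.sig then S.acc else "u"]
15. n9.pre = 14  [14]
16. n9.key = "ur"  ["ur"]
17. n10.hot = 29  [terminal]
18. n11.off = 8  [terminal]
19. n9.acc = -2  [f.hot * 3 - 89]
20. n8.idx = 2  [A.acc + 4]
21. n8.ok = 12  [A.acc * -2 + 8]
22. n2.sig = 3  [D.ok * 2 - 21]
23. n2.fin = -7  [len(B.acc) - 9]
24. n12.live = -6  [C₀.fin + C₀.sig - 2]
25. n12.env = 0  [B.depth + 2]
26. n13.pre = -7  [C.env + C.live - 1]
27. n13.key = "qq"  ["qq"]
28. n14.off = -5  [terminal]
29. n15.wid = 6  [terminal]
30. n16.off = -4  [terminal]
31. n13.acc = 1  [d.wid - 5]
32. n17.wid = 28  [terminal]
33. n12.sig = 16  [C.env + 16]
34. n12.fin = 14  [A.acc + 13]
35. n1.acc = "wr"  ["wr"]
36. n18.wid = 7  [terminal]
37. n0.acc = "nu"  ["nu"]
38. n0.pre = -4  [-4]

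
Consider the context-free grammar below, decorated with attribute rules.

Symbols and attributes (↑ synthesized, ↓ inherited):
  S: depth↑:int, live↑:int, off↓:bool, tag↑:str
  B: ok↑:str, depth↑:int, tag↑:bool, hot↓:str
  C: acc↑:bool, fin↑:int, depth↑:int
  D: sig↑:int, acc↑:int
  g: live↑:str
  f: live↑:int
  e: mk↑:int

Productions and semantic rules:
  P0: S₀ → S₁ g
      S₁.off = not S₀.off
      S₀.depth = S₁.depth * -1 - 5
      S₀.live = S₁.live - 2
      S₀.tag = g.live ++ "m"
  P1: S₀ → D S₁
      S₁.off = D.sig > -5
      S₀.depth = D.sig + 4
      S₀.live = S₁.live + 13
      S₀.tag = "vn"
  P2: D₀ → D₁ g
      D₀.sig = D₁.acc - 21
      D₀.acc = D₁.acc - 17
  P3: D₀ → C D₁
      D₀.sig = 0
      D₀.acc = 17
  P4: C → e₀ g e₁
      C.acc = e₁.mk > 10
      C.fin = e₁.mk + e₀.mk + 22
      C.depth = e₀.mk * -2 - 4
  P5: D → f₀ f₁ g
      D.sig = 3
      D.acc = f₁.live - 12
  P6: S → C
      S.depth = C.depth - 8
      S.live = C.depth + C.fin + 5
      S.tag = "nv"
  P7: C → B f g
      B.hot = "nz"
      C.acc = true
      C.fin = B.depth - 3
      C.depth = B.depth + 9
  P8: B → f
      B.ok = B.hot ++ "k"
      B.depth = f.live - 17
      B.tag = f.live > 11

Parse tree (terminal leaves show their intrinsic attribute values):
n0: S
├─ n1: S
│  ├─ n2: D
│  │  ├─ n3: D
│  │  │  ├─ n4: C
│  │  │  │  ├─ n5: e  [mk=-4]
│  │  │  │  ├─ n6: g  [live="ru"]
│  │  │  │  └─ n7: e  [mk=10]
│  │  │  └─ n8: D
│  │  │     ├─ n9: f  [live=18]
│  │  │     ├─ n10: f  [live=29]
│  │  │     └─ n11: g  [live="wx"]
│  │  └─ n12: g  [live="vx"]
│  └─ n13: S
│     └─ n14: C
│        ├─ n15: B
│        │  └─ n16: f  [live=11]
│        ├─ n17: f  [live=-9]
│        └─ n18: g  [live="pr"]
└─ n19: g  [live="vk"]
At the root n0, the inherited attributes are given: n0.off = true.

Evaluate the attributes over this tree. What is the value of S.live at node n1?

12

1. n0.off = true  [given at root]
2. n1.off = false  [not S₀.off]
3. n5.mk = -4  [terminal]
4. n6.live = "ru"  [terminal]
5. n7.mk = 10  [terminal]
6. n4.acc = false  [e₁.mk > 10]
7. n4.fin = 28  [e₁.mk + e₀.mk + 22]
8. n4.depth = 4  [e₀.mk * -2 - 4]
9. n9.live = 18  [terminal]
10. n10.live = 29  [terminal]
11. n11.live = "wx"  [terminal]
12. n8.sig = 3  [3]
13. n8.acc = 17  [f₁.live - 12]
14. n3.sig = 0  [0]
15. n3.acc = 17  [17]
16. n12.live = "vx"  [terminal]
17. n2.sig = -4  [D₁.acc - 21]
18. n2.acc = 0  [D₁.acc - 17]
19. n13.off = true  [D.sig > -5]
20. n15.hot = "nz"  ["nz"]
21. n16.live = 11  [terminal]
22. n15.ok = "nzk"  [B.hot ++ "k"]
23. n15.depth = -6  [f.live - 17]
24. n15.tag = false  [f.live > 11]
25. n17.live = -9  [terminal]
26. n18.live = "pr"  [terminal]
27. n14.acc = true  [true]
28. n14.fin = -9  [B.depth - 3]
29. n14.depth = 3  [B.depth + 9]
30. n13.depth = -5  [C.depth - 8]
31. n13.live = -1  [C.depth + C.fin + 5]
32. n13.tag = "nv"  ["nv"]
33. n1.depth = 0  [D.sig + 4]
34. n1.live = 12  [S₁.live + 13]
35. n1.tag = "vn"  ["vn"]
36. n19.live = "vk"  [terminal]
37. n0.depth = -5  [S₁.depth * -1 - 5]
38. n0.live = 10  [S₁.live - 2]
39. n0.tag = "vkm"  [g.live ++ "m"]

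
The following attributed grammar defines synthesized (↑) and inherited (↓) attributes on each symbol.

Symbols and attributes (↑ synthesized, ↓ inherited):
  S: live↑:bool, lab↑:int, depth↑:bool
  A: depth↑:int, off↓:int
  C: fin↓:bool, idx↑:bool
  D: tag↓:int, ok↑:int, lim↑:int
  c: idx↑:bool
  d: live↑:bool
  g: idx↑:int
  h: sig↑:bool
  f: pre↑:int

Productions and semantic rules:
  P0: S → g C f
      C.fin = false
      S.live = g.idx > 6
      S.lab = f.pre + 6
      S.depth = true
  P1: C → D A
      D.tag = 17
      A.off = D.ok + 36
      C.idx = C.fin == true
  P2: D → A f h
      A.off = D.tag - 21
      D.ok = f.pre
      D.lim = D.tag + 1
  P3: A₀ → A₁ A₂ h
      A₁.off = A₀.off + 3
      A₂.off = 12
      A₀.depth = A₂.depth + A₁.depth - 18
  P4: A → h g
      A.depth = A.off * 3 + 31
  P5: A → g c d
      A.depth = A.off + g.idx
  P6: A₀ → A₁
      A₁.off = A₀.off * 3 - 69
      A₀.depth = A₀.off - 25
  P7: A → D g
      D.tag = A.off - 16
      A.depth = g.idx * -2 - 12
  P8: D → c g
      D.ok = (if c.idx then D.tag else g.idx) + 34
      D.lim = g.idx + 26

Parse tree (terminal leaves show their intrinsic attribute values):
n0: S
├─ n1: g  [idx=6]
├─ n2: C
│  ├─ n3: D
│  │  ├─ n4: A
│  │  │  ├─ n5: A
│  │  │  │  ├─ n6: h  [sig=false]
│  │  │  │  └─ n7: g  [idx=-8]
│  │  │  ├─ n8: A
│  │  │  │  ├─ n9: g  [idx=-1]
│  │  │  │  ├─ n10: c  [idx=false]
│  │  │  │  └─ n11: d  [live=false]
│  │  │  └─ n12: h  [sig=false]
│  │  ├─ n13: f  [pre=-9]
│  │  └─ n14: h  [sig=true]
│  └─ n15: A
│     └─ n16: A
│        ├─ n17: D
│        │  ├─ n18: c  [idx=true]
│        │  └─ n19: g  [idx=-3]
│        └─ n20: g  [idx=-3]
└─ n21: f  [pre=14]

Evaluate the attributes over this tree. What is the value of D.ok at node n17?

30

1. n1.idx = 6  [terminal]
2. n2.fin = false  [false]
3. n3.tag = 17  [17]
4. n4.off = -4  [D.tag - 21]
5. n5.off = -1  [A₀.off + 3]
6. n6.sig = false  [terminal]
7. n7.idx = -8  [terminal]
8. n5.depth = 28  [A.off * 3 + 31]
9. n8.off = 12  [12]
10. n9.idx = -1  [terminal]
11. n10.idx = false  [terminal]
12. n11.live = false  [terminal]
13. n8.depth = 11  [A.off + g.idx]
14. n12.sig = false  [terminal]
15. n4.depth = 21  [A₂.depth + A₁.depth - 18]
16. n13.pre = -9  [terminal]
17. n14.sig = true  [terminal]
18. n3.ok = -9  [f.pre]
19. n3.lim = 18  [D.tag + 1]
20. n15.off = 27  [D.ok + 36]
21. n16.off = 12  [A₀.off * 3 - 69]
22. n17.tag = -4  [A.off - 16]
23. n18.idx = true  [terminal]
24. n19.idx = -3  [terminal]
25. n17.ok = 30  [(if c.idx then D.tag else g.idx) + 34]
26. n17.lim = 23  [g.idx + 26]
27. n20.idx = -3  [terminal]
28. n16.depth = -6  [g.idx * -2 - 12]
29. n15.depth = 2  [A₀.off - 25]
30. n2.idx = false  [C.fin == true]
31. n21.pre = 14  [terminal]
32. n0.live = false  [g.idx > 6]
33. n0.lab = 20  [f.pre + 6]
34. n0.depth = true  [true]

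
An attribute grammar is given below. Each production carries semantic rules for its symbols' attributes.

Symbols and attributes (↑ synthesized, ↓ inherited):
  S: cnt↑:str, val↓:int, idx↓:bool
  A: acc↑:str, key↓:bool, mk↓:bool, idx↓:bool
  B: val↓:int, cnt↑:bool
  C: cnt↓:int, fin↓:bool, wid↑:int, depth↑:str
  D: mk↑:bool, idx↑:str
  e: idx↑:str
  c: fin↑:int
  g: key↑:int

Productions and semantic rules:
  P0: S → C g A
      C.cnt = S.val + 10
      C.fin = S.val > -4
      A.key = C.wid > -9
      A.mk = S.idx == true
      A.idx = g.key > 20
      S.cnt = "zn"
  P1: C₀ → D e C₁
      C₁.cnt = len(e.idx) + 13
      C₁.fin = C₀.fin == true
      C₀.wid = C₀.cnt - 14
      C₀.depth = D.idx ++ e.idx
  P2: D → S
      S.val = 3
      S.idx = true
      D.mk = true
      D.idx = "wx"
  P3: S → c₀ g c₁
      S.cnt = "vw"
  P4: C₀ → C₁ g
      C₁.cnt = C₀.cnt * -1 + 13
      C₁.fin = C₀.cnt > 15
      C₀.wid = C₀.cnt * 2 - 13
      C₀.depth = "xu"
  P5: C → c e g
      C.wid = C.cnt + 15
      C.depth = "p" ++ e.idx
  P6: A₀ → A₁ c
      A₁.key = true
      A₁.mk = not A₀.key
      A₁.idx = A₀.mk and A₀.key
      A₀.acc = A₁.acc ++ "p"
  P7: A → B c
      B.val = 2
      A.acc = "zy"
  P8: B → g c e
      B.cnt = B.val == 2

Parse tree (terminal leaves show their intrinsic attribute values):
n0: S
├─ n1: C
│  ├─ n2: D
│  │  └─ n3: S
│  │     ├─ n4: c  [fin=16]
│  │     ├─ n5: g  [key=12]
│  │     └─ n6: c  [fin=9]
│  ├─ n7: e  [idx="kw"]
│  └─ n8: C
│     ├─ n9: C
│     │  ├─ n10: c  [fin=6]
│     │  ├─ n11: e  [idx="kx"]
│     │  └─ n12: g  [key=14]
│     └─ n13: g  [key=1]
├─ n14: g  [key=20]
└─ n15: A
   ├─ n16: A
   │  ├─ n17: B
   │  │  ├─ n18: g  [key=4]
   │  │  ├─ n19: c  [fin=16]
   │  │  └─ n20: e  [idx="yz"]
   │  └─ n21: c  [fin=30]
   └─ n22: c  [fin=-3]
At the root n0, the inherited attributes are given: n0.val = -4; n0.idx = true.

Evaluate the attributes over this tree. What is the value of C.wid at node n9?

13

1. n0.val = -4  [given at root]
2. n0.idx = true  [given at root]
3. n1.cnt = 6  [S.val + 10]
4. n1.fin = false  [S.val > -4]
5. n3.val = 3  [3]
6. n3.idx = true  [true]
7. n4.fin = 16  [terminal]
8. n5.key = 12  [terminal]
9. n6.fin = 9  [terminal]
10. n3.cnt = "vw"  ["vw"]
11. n2.mk = true  [true]
12. n2.idx = "wx"  ["wx"]
13. n7.idx = "kw"  [terminal]
14. n8.cnt = 15  [len(e.idx) + 13]
15. n8.fin = false  [C₀.fin == true]
16. n9.cnt = -2  [C₀.cnt * -1 + 13]
17. n9.fin = false  [C₀.cnt > 15]
18. n10.fin = 6  [terminal]
19. n11.idx = "kx"  [terminal]
20. n12.key = 14  [terminal]
21. n9.wid = 13  [C.cnt + 15]
22. n9.depth = "pkx"  ["p" ++ e.idx]
23. n13.key = 1  [terminal]
24. n8.wid = 17  [C₀.cnt * 2 - 13]
25. n8.depth = "xu"  ["xu"]
26. n1.wid = -8  [C₀.cnt - 14]
27. n1.depth = "wxkw"  [D.idx ++ e.idx]
28. n14.key = 20  [terminal]
29. n15.key = true  [C.wid > -9]
30. n15.mk = true  [S.idx == true]
31. n15.idx = false  [g.key > 20]
32. n16.key = true  [true]
33. n16.mk = false  [not A₀.key]
34. n16.idx = true  [A₀.mk and A₀.key]
35. n17.val = 2  [2]
36. n18.key = 4  [terminal]
37. n19.fin = 16  [terminal]
38. n20.idx = "yz"  [terminal]
39. n17.cnt = true  [B.val == 2]
40. n21.fin = 30  [terminal]
41. n16.acc = "zy"  ["zy"]
42. n22.fin = -3  [terminal]
43. n15.acc = "zyp"  [A₁.acc ++ "p"]
44. n0.cnt = "zn"  ["zn"]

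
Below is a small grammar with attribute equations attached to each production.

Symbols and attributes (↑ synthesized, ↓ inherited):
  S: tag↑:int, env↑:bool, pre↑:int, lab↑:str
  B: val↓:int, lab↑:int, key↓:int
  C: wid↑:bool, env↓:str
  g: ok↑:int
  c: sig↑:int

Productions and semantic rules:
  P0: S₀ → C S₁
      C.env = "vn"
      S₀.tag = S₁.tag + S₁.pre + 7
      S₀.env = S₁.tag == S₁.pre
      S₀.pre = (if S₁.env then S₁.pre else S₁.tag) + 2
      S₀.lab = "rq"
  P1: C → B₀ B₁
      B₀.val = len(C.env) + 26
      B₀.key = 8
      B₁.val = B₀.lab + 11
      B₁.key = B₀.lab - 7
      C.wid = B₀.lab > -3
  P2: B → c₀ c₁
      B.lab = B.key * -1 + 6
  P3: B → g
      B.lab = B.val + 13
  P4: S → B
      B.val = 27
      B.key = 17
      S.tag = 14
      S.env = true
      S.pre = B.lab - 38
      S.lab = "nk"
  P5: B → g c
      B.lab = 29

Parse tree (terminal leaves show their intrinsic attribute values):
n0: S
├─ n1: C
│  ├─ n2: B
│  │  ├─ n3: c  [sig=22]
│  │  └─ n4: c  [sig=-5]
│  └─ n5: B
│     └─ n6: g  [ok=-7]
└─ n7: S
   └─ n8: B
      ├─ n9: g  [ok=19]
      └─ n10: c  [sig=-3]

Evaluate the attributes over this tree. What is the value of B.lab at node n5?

1. n1.env = "vn"  ["vn"]
2. n2.val = 28  [len(C.env) + 26]
3. n2.key = 8  [8]
4. n3.sig = 22  [terminal]
5. n4.sig = -5  [terminal]
6. n2.lab = -2  [B.key * -1 + 6]
7. n5.val = 9  [B₀.lab + 11]
8. n5.key = -9  [B₀.lab - 7]
9. n6.ok = -7  [terminal]
10. n5.lab = 22  [B.val + 13]
11. n1.wid = true  [B₀.lab > -3]
12. n8.val = 27  [27]
13. n8.key = 17  [17]
14. n9.ok = 19  [terminal]
15. n10.sig = -3  [terminal]
16. n8.lab = 29  [29]
17. n7.tag = 14  [14]
18. n7.env = true  [true]
19. n7.pre = -9  [B.lab - 38]
20. n7.lab = "nk"  ["nk"]
21. n0.tag = 12  [S₁.tag + S₁.pre + 7]
22. n0.env = false  [S₁.tag == S₁.pre]
23. n0.pre = -7  [(if S₁.env then S₁.pre else S₁.tag) + 2]
24. n0.lab = "rq"  ["rq"]

22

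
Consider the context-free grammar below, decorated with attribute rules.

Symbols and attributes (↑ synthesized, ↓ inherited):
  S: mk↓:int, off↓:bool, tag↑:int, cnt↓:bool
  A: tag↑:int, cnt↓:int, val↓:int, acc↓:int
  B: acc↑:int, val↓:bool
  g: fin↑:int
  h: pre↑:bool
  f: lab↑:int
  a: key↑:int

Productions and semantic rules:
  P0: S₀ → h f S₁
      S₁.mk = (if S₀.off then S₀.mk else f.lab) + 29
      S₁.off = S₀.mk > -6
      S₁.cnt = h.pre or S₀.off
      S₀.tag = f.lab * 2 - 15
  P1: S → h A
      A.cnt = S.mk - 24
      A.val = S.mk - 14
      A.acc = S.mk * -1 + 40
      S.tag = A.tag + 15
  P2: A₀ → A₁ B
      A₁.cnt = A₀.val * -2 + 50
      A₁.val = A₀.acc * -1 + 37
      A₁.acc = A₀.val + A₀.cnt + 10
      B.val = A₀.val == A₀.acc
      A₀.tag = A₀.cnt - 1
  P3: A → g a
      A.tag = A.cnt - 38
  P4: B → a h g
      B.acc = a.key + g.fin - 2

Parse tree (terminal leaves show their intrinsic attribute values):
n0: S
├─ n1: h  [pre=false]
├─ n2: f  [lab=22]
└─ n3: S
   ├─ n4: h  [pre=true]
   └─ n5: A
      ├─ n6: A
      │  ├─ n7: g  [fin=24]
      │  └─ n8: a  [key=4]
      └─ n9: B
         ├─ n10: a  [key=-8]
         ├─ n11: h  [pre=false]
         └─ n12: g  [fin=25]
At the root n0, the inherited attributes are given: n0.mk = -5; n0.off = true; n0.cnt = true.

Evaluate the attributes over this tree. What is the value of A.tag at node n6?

1. n0.mk = -5  [given at root]
2. n0.off = true  [given at root]
3. n0.cnt = true  [given at root]
4. n1.pre = false  [terminal]
5. n2.lab = 22  [terminal]
6. n3.mk = 24  [(if S₀.off then S₀.mk else f.lab) + 29]
7. n3.off = true  [S₀.mk > -6]
8. n3.cnt = true  [h.pre or S₀.off]
9. n4.pre = true  [terminal]
10. n5.cnt = 0  [S.mk - 24]
11. n5.val = 10  [S.mk - 14]
12. n5.acc = 16  [S.mk * -1 + 40]
13. n6.cnt = 30  [A₀.val * -2 + 50]
14. n6.val = 21  [A₀.acc * -1 + 37]
15. n6.acc = 20  [A₀.val + A₀.cnt + 10]
16. n7.fin = 24  [terminal]
17. n8.key = 4  [terminal]
18. n6.tag = -8  [A.cnt - 38]
19. n9.val = false  [A₀.val == A₀.acc]
20. n10.key = -8  [terminal]
21. n11.pre = false  [terminal]
22. n12.fin = 25  [terminal]
23. n9.acc = 15  [a.key + g.fin - 2]
24. n5.tag = -1  [A₀.cnt - 1]
25. n3.tag = 14  [A.tag + 15]
26. n0.tag = 29  [f.lab * 2 - 15]

-8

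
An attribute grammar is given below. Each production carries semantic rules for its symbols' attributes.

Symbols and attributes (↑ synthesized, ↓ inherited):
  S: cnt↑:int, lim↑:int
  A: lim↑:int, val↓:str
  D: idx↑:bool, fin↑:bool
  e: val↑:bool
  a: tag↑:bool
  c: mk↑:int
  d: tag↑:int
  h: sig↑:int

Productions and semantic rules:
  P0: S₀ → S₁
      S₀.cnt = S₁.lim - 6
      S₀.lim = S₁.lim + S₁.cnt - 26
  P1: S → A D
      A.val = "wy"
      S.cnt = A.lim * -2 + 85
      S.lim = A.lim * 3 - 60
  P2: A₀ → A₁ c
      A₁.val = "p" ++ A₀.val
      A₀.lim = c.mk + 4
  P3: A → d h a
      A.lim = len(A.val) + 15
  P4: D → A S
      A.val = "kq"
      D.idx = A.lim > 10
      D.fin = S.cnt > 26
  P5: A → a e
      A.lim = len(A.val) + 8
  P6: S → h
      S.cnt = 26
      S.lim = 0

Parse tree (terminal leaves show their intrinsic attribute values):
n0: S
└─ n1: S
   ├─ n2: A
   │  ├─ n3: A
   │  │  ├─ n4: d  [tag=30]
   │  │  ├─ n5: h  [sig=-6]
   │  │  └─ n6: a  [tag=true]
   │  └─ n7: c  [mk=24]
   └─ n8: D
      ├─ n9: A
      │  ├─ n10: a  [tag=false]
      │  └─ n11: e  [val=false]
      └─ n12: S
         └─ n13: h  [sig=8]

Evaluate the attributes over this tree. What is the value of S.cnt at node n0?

18

1. n2.val = "wy"  ["wy"]
2. n3.val = "pwy"  ["p" ++ A₀.val]
3. n4.tag = 30  [terminal]
4. n5.sig = -6  [terminal]
5. n6.tag = true  [terminal]
6. n3.lim = 18  [len(A.val) + 15]
7. n7.mk = 24  [terminal]
8. n2.lim = 28  [c.mk + 4]
9. n9.val = "kq"  ["kq"]
10. n10.tag = false  [terminal]
11. n11.val = false  [terminal]
12. n9.lim = 10  [len(A.val) + 8]
13. n13.sig = 8  [terminal]
14. n12.cnt = 26  [26]
15. n12.lim = 0  [0]
16. n8.idx = false  [A.lim > 10]
17. n8.fin = false  [S.cnt > 26]
18. n1.cnt = 29  [A.lim * -2 + 85]
19. n1.lim = 24  [A.lim * 3 - 60]
20. n0.cnt = 18  [S₁.lim - 6]
21. n0.lim = 27  [S₁.lim + S₁.cnt - 26]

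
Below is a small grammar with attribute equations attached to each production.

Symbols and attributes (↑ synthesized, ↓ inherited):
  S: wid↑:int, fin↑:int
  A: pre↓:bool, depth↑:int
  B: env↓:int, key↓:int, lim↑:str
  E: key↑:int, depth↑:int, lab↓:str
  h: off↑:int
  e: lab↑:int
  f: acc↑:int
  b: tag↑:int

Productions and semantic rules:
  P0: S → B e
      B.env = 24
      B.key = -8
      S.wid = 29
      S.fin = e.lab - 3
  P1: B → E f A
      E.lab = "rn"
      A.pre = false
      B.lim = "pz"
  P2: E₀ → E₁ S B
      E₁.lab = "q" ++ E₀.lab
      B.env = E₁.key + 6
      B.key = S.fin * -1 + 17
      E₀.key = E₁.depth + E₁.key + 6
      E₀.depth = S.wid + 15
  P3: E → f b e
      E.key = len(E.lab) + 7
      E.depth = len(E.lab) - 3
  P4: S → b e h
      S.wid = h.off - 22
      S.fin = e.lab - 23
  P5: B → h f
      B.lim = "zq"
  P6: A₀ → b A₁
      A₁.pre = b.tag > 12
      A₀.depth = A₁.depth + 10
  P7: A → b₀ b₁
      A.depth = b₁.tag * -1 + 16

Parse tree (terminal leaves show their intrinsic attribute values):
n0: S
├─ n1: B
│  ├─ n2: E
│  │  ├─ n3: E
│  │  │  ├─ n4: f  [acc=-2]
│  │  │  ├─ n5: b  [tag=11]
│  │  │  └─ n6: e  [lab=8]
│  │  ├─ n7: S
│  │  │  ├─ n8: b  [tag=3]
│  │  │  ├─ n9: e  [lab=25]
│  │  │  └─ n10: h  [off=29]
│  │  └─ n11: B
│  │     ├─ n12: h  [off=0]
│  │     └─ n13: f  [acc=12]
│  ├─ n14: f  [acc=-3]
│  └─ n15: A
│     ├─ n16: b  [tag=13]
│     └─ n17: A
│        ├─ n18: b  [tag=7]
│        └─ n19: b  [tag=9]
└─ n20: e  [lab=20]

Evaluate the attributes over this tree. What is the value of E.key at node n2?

16

1. n1.env = 24  [24]
2. n1.key = -8  [-8]
3. n2.lab = "rn"  ["rn"]
4. n3.lab = "qrn"  ["q" ++ E₀.lab]
5. n4.acc = -2  [terminal]
6. n5.tag = 11  [terminal]
7. n6.lab = 8  [terminal]
8. n3.key = 10  [len(E.lab) + 7]
9. n3.depth = 0  [len(E.lab) - 3]
10. n8.tag = 3  [terminal]
11. n9.lab = 25  [terminal]
12. n10.off = 29  [terminal]
13. n7.wid = 7  [h.off - 22]
14. n7.fin = 2  [e.lab - 23]
15. n11.env = 16  [E₁.key + 6]
16. n11.key = 15  [S.fin * -1 + 17]
17. n12.off = 0  [terminal]
18. n13.acc = 12  [terminal]
19. n11.lim = "zq"  ["zq"]
20. n2.key = 16  [E₁.depth + E₁.key + 6]
21. n2.depth = 22  [S.wid + 15]
22. n14.acc = -3  [terminal]
23. n15.pre = false  [false]
24. n16.tag = 13  [terminal]
25. n17.pre = true  [b.tag > 12]
26. n18.tag = 7  [terminal]
27. n19.tag = 9  [terminal]
28. n17.depth = 7  [b₁.tag * -1 + 16]
29. n15.depth = 17  [A₁.depth + 10]
30. n1.lim = "pz"  ["pz"]
31. n20.lab = 20  [terminal]
32. n0.wid = 29  [29]
33. n0.fin = 17  [e.lab - 3]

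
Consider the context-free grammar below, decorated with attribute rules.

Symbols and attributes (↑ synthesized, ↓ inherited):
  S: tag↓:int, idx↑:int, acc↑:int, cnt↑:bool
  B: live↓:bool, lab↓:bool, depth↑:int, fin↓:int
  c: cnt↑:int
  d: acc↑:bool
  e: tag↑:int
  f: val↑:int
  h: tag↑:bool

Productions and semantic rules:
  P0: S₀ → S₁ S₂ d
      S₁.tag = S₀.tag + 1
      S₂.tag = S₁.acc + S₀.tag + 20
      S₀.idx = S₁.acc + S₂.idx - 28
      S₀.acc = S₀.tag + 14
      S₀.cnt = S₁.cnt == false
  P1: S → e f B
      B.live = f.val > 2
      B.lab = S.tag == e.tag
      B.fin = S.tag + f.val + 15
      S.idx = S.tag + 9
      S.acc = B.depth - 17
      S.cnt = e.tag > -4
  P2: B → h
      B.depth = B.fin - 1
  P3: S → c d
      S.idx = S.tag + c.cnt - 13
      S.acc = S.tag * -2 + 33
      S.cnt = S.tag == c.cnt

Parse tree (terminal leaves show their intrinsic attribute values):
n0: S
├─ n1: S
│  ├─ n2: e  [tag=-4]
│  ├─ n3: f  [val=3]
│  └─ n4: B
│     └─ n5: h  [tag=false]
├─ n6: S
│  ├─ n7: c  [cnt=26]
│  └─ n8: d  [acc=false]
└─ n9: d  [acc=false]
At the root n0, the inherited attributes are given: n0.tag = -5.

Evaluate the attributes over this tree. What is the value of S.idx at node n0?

1. n0.tag = -5  [given at root]
2. n1.tag = -4  [S₀.tag + 1]
3. n2.tag = -4  [terminal]
4. n3.val = 3  [terminal]
5. n4.live = true  [f.val > 2]
6. n4.lab = true  [S.tag == e.tag]
7. n4.fin = 14  [S.tag + f.val + 15]
8. n5.tag = false  [terminal]
9. n4.depth = 13  [B.fin - 1]
10. n1.idx = 5  [S.tag + 9]
11. n1.acc = -4  [B.depth - 17]
12. n1.cnt = false  [e.tag > -4]
13. n6.tag = 11  [S₁.acc + S₀.tag + 20]
14. n7.cnt = 26  [terminal]
15. n8.acc = false  [terminal]
16. n6.idx = 24  [S.tag + c.cnt - 13]
17. n6.acc = 11  [S.tag * -2 + 33]
18. n6.cnt = false  [S.tag == c.cnt]
19. n9.acc = false  [terminal]
20. n0.idx = -8  [S₁.acc + S₂.idx - 28]
21. n0.acc = 9  [S₀.tag + 14]
22. n0.cnt = true  [S₁.cnt == false]

-8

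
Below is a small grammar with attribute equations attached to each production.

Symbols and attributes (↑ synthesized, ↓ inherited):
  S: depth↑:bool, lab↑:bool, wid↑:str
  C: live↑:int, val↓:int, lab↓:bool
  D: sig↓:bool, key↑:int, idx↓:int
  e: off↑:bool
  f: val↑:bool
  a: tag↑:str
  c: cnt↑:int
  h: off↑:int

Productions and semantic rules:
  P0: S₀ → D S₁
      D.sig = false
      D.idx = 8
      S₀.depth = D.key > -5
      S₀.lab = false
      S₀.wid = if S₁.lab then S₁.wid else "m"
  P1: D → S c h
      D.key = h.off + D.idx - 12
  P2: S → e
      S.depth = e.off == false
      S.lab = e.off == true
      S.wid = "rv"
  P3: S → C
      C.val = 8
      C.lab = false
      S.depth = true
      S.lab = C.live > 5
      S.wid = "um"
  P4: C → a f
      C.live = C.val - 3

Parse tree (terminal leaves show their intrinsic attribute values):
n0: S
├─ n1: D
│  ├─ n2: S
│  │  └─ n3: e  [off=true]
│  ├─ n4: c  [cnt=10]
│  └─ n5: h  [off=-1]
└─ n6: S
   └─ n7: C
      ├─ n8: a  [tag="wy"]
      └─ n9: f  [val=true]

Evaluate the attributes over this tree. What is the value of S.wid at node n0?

"m"

1. n1.sig = false  [false]
2. n1.idx = 8  [8]
3. n3.off = true  [terminal]
4. n2.depth = false  [e.off == false]
5. n2.lab = true  [e.off == true]
6. n2.wid = "rv"  ["rv"]
7. n4.cnt = 10  [terminal]
8. n5.off = -1  [terminal]
9. n1.key = -5  [h.off + D.idx - 12]
10. n7.val = 8  [8]
11. n7.lab = false  [false]
12. n8.tag = "wy"  [terminal]
13. n9.val = true  [terminal]
14. n7.live = 5  [C.val - 3]
15. n6.depth = true  [true]
16. n6.lab = false  [C.live > 5]
17. n6.wid = "um"  ["um"]
18. n0.depth = false  [D.key > -5]
19. n0.lab = false  [false]
20. n0.wid = "m"  [if S₁.lab then S₁.wid else "m"]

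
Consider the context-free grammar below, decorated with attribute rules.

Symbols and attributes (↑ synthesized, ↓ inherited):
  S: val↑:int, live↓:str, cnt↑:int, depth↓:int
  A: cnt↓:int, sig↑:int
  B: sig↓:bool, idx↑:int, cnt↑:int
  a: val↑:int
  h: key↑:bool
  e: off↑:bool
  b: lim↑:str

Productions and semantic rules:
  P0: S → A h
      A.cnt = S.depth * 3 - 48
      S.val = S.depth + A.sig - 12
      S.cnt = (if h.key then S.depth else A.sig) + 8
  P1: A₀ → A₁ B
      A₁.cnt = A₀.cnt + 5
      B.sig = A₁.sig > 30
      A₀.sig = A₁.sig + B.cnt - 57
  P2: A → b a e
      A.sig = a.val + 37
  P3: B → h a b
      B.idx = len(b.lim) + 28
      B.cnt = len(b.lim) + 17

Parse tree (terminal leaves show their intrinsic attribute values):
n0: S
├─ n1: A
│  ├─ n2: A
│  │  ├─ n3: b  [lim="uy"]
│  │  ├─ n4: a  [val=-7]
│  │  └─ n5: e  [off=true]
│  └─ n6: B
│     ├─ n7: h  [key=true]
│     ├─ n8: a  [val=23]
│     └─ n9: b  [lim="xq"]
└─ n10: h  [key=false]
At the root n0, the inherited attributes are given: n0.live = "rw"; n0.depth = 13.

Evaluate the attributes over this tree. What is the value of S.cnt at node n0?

1. n0.live = "rw"  [given at root]
2. n0.depth = 13  [given at root]
3. n1.cnt = -9  [S.depth * 3 - 48]
4. n2.cnt = -4  [A₀.cnt + 5]
5. n3.lim = "uy"  [terminal]
6. n4.val = -7  [terminal]
7. n5.off = true  [terminal]
8. n2.sig = 30  [a.val + 37]
9. n6.sig = false  [A₁.sig > 30]
10. n7.key = true  [terminal]
11. n8.val = 23  [terminal]
12. n9.lim = "xq"  [terminal]
13. n6.idx = 30  [len(b.lim) + 28]
14. n6.cnt = 19  [len(b.lim) + 17]
15. n1.sig = -8  [A₁.sig + B.cnt - 57]
16. n10.key = false  [terminal]
17. n0.val = -7  [S.depth + A.sig - 12]
18. n0.cnt = 0  [(if h.key then S.depth else A.sig) + 8]

0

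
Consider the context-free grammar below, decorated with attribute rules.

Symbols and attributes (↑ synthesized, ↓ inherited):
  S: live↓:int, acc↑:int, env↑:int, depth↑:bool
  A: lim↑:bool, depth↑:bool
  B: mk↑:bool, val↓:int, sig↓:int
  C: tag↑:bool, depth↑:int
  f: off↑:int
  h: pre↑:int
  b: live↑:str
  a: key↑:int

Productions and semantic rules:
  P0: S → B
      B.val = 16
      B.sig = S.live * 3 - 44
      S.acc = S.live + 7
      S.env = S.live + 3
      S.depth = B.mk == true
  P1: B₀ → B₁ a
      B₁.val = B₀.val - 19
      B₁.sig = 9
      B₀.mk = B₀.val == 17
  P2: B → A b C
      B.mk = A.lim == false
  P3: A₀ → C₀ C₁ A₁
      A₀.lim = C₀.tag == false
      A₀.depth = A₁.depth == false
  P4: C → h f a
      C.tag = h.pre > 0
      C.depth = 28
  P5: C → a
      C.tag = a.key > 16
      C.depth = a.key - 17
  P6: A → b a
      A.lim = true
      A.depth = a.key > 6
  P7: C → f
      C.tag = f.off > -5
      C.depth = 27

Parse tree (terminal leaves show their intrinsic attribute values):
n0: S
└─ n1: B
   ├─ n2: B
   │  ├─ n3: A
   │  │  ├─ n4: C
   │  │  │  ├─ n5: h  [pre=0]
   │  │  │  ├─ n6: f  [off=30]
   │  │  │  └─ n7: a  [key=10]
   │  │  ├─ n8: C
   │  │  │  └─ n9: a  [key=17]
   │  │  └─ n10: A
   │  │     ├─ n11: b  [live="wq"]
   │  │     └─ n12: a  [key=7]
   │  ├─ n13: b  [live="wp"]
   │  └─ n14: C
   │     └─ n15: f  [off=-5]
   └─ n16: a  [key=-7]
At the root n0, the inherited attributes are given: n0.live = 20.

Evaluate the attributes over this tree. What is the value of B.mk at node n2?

false

1. n0.live = 20  [given at root]
2. n1.val = 16  [16]
3. n1.sig = 16  [S.live * 3 - 44]
4. n2.val = -3  [B₀.val - 19]
5. n2.sig = 9  [9]
6. n5.pre = 0  [terminal]
7. n6.off = 30  [terminal]
8. n7.key = 10  [terminal]
9. n4.tag = false  [h.pre > 0]
10. n4.depth = 28  [28]
11. n9.key = 17  [terminal]
12. n8.tag = true  [a.key > 16]
13. n8.depth = 0  [a.key - 17]
14. n11.live = "wq"  [terminal]
15. n12.key = 7  [terminal]
16. n10.lim = true  [true]
17. n10.depth = true  [a.key > 6]
18. n3.lim = true  [C₀.tag == false]
19. n3.depth = false  [A₁.depth == false]
20. n13.live = "wp"  [terminal]
21. n15.off = -5  [terminal]
22. n14.tag = false  [f.off > -5]
23. n14.depth = 27  [27]
24. n2.mk = false  [A.lim == false]
25. n16.key = -7  [terminal]
26. n1.mk = false  [B₀.val == 17]
27. n0.acc = 27  [S.live + 7]
28. n0.env = 23  [S.live + 3]
29. n0.depth = false  [B.mk == true]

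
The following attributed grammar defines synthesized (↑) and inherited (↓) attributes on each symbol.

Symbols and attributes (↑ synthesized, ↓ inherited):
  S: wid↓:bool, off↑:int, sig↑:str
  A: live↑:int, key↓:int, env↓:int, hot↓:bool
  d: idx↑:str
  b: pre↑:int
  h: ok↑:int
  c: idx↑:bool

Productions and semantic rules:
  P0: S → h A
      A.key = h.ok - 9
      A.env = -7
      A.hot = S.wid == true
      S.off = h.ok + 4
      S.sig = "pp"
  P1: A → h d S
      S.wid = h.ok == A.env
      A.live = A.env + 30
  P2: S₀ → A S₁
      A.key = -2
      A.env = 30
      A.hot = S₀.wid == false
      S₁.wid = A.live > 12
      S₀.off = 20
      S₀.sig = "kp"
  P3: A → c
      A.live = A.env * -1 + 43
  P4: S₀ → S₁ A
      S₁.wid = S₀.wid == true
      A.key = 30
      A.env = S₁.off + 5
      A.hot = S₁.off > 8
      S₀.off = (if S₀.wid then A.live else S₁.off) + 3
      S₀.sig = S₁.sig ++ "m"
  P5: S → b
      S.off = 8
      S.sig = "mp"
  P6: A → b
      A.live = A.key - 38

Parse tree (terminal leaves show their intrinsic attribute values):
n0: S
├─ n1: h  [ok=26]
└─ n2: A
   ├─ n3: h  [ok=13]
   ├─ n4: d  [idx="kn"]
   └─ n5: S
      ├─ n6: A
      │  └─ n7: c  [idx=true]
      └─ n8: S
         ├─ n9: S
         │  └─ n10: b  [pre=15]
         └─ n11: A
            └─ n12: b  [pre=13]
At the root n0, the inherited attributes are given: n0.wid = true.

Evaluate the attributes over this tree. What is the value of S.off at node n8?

1. n0.wid = true  [given at root]
2. n1.ok = 26  [terminal]
3. n2.key = 17  [h.ok - 9]
4. n2.env = -7  [-7]
5. n2.hot = true  [S.wid == true]
6. n3.ok = 13  [terminal]
7. n4.idx = "kn"  [terminal]
8. n5.wid = false  [h.ok == A.env]
9. n6.key = -2  [-2]
10. n6.env = 30  [30]
11. n6.hot = true  [S₀.wid == false]
12. n7.idx = true  [terminal]
13. n6.live = 13  [A.env * -1 + 43]
14. n8.wid = true  [A.live > 12]
15. n9.wid = true  [S₀.wid == true]
16. n10.pre = 15  [terminal]
17. n9.off = 8  [8]
18. n9.sig = "mp"  ["mp"]
19. n11.key = 30  [30]
20. n11.env = 13  [S₁.off + 5]
21. n11.hot = false  [S₁.off > 8]
22. n12.pre = 13  [terminal]
23. n11.live = -8  [A.key - 38]
24. n8.off = -5  [(if S₀.wid then A.live else S₁.off) + 3]
25. n8.sig = "mpm"  [S₁.sig ++ "m"]
26. n5.off = 20  [20]
27. n5.sig = "kp"  ["kp"]
28. n2.live = 23  [A.env + 30]
29. n0.off = 30  [h.ok + 4]
30. n0.sig = "pp"  ["pp"]

-5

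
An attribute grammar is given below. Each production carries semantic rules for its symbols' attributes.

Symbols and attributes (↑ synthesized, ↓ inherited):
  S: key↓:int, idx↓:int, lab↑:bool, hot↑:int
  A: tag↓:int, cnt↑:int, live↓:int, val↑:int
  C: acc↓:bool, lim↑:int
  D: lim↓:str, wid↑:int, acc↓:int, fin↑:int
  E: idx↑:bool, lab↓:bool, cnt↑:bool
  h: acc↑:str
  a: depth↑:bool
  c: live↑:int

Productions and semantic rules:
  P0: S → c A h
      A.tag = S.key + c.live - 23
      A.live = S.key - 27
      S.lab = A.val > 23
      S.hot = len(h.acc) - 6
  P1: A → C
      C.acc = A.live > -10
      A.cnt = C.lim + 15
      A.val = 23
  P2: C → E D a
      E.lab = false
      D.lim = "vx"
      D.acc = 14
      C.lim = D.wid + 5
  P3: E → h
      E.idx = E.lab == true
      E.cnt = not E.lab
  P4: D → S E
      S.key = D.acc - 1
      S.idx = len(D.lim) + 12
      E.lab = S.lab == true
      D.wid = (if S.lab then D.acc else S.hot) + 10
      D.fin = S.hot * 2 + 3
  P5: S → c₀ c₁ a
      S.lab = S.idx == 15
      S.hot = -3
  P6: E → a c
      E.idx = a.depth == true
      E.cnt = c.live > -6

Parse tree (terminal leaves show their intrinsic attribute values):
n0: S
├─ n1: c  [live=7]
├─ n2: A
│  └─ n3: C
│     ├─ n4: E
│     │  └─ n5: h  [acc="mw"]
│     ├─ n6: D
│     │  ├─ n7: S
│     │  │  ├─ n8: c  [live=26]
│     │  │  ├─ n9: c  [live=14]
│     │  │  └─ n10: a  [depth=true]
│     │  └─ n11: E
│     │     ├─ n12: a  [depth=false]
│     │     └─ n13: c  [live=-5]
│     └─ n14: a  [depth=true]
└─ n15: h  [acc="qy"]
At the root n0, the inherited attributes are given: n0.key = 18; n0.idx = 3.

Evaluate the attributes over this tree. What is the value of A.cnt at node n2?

27

1. n0.key = 18  [given at root]
2. n0.idx = 3  [given at root]
3. n1.live = 7  [terminal]
4. n2.tag = 2  [S.key + c.live - 23]
5. n2.live = -9  [S.key - 27]
6. n3.acc = true  [A.live > -10]
7. n4.lab = false  [false]
8. n5.acc = "mw"  [terminal]
9. n4.idx = false  [E.lab == true]
10. n4.cnt = true  [not E.lab]
11. n6.lim = "vx"  ["vx"]
12. n6.acc = 14  [14]
13. n7.key = 13  [D.acc - 1]
14. n7.idx = 14  [len(D.lim) + 12]
15. n8.live = 26  [terminal]
16. n9.live = 14  [terminal]
17. n10.depth = true  [terminal]
18. n7.lab = false  [S.idx == 15]
19. n7.hot = -3  [-3]
20. n11.lab = false  [S.lab == true]
21. n12.depth = false  [terminal]
22. n13.live = -5  [terminal]
23. n11.idx = false  [a.depth == true]
24. n11.cnt = true  [c.live > -6]
25. n6.wid = 7  [(if S.lab then D.acc else S.hot) + 10]
26. n6.fin = -3  [S.hot * 2 + 3]
27. n14.depth = true  [terminal]
28. n3.lim = 12  [D.wid + 5]
29. n2.cnt = 27  [C.lim + 15]
30. n2.val = 23  [23]
31. n15.acc = "qy"  [terminal]
32. n0.lab = false  [A.val > 23]
33. n0.hot = -4  [len(h.acc) - 6]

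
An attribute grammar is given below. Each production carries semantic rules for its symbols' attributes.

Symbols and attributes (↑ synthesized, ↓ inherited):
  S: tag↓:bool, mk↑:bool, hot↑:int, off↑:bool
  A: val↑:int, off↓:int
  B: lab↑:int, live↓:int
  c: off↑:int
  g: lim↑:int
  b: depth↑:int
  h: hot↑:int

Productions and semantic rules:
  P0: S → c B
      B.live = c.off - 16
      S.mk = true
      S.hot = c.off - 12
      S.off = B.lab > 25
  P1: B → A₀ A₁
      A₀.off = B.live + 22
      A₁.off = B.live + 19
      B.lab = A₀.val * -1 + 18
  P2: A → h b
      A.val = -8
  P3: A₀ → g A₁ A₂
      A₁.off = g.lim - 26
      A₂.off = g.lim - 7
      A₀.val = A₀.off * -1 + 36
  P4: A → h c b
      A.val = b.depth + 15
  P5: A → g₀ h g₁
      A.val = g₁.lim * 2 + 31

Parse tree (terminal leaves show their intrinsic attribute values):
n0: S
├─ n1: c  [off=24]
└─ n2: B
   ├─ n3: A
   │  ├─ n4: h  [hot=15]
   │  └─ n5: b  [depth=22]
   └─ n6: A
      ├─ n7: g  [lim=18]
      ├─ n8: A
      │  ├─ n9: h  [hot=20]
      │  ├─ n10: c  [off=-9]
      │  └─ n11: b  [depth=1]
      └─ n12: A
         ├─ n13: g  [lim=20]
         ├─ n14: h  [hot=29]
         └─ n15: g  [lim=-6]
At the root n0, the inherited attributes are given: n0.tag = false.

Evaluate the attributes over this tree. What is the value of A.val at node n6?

9

1. n0.tag = false  [given at root]
2. n1.off = 24  [terminal]
3. n2.live = 8  [c.off - 16]
4. n3.off = 30  [B.live + 22]
5. n4.hot = 15  [terminal]
6. n5.depth = 22  [terminal]
7. n3.val = -8  [-8]
8. n6.off = 27  [B.live + 19]
9. n7.lim = 18  [terminal]
10. n8.off = -8  [g.lim - 26]
11. n9.hot = 20  [terminal]
12. n10.off = -9  [terminal]
13. n11.depth = 1  [terminal]
14. n8.val = 16  [b.depth + 15]
15. n12.off = 11  [g.lim - 7]
16. n13.lim = 20  [terminal]
17. n14.hot = 29  [terminal]
18. n15.lim = -6  [terminal]
19. n12.val = 19  [g₁.lim * 2 + 31]
20. n6.val = 9  [A₀.off * -1 + 36]
21. n2.lab = 26  [A₀.val * -1 + 18]
22. n0.mk = true  [true]
23. n0.hot = 12  [c.off - 12]
24. n0.off = true  [B.lab > 25]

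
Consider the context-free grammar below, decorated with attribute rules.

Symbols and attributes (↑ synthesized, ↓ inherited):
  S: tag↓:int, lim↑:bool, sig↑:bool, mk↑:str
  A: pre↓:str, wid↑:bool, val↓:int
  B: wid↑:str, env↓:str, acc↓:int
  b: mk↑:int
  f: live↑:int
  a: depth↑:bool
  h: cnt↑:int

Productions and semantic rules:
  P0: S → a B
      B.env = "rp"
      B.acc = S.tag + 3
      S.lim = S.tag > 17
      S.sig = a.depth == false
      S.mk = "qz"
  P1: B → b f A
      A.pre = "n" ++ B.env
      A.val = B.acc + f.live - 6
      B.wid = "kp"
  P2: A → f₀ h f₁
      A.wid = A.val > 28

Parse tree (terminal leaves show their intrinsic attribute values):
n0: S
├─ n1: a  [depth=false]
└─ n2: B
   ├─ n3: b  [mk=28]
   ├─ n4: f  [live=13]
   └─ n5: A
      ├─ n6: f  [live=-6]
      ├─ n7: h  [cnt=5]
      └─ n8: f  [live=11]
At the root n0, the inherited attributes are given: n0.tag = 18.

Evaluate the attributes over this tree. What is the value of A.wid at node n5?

false

1. n0.tag = 18  [given at root]
2. n1.depth = false  [terminal]
3. n2.env = "rp"  ["rp"]
4. n2.acc = 21  [S.tag + 3]
5. n3.mk = 28  [terminal]
6. n4.live = 13  [terminal]
7. n5.pre = "nrp"  ["n" ++ B.env]
8. n5.val = 28  [B.acc + f.live - 6]
9. n6.live = -6  [terminal]
10. n7.cnt = 5  [terminal]
11. n8.live = 11  [terminal]
12. n5.wid = false  [A.val > 28]
13. n2.wid = "kp"  ["kp"]
14. n0.lim = true  [S.tag > 17]
15. n0.sig = true  [a.depth == false]
16. n0.mk = "qz"  ["qz"]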